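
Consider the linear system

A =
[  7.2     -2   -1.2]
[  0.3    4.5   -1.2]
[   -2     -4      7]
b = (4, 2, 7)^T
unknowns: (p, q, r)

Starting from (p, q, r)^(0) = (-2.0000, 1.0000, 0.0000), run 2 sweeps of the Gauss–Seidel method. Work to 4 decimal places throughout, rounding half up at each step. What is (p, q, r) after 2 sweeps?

Iteration 1:
  p = (4 - (-2)·1.0000 - (-1.2)·0.0000) / (7.2) = 0.8333
  q = (2 - (0.3)·0.8333 - (-1.2)·0.0000) / (4.5) = 0.3889
  r = (7 - (-2)·0.8333 - (-4)·0.3889) / (7) = 1.4603
Iteration 2:
  p = (4 - (-2)·0.3889 - (-1.2)·1.4603) / (7.2) = 0.9070
  q = (2 - (0.3)·0.9070 - (-1.2)·1.4603) / (4.5) = 0.7734
  r = (7 - (-2)·0.9070 - (-4)·0.7734) / (7) = 1.7011

(0.9070, 0.7734, 1.7011)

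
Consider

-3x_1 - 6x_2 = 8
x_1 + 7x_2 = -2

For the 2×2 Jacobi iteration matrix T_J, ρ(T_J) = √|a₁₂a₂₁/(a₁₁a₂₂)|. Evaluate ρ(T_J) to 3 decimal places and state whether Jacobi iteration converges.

0.535

a₁₂a₂₁/(a₁₁a₂₂) = (-6)·(1) / ((-3)·(7)) = 0.285714
ρ = √|0.285714| = √0.285714 = 0.535
ρ < 1, so Jacobi converges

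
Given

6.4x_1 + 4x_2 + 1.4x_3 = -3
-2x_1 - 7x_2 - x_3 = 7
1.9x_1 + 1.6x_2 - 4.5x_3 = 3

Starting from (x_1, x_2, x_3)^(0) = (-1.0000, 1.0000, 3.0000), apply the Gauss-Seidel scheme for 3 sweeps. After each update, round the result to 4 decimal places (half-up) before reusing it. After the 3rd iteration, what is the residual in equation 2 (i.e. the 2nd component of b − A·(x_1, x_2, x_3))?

-0.1230

Iteration 1:
  x_1 = (-3 - (4)·1.0000 - (1.4)·3.0000) / (6.4) = -1.7500
  x_2 = (7 - (-2)·-1.7500 - (-1)·3.0000) / (-7) = -0.9286
  x_3 = (3 - (1.9)·-1.7500 - (1.6)·-0.9286) / (-4.5) = -1.7357
Iteration 2:
  x_1 = (-3 - (4)·-0.9286 - (1.4)·-1.7357) / (6.4) = 0.4913
  x_2 = (7 - (-2)·0.4913 - (-1)·-1.7357) / (-7) = -0.8924
  x_3 = (3 - (1.9)·0.4913 - (1.6)·-0.8924) / (-4.5) = -0.7765
Iteration 3:
  x_1 = (-3 - (4)·-0.8924 - (1.4)·-0.7765) / (6.4) = 0.2589
  x_2 = (7 - (-2)·0.2589 - (-1)·-0.7765) / (-7) = -0.9630
  x_3 = (3 - (1.9)·0.2589 - (1.6)·-0.9630) / (-4.5) = -0.8998
Residual b − A·x = (0.4548, -0.1230, -0.0002)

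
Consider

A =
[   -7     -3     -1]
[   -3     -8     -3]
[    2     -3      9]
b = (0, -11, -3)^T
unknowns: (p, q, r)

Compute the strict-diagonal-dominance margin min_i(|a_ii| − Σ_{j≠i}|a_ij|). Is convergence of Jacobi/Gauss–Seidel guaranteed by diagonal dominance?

2

row 1: |-7| − (3+1) = 3
row 2: |-8| − (3+3) = 2
row 3: |9| − (2+3) = 4
minimum over rows = 2 → strictly diagonally dominant (convergence guaranteed)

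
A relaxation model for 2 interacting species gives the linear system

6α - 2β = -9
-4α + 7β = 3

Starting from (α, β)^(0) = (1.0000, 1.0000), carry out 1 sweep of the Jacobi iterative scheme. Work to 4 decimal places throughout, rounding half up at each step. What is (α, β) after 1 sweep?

Iteration 1:
  α = (-9 - (-2)·1.0000) / (6) = -1.1667
  β = (3 - (-4)·1.0000) / (7) = 1.0000

(-1.1667, 1.0000)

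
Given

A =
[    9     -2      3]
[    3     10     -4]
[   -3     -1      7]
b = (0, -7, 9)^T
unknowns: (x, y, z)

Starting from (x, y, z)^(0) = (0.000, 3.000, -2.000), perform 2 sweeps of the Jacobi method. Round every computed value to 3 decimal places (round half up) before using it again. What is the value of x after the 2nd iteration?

-0.905

Iteration 1:
  x = (0 - (-2)·3.000 - (3)·-2.000) / (9) = 1.333
  y = (-7 - (3)·0.000 - (-4)·-2.000) / (10) = -1.500
  z = (9 - (-3)·0.000 - (-1)·3.000) / (7) = 1.714
Iteration 2:
  x = (0 - (-2)·-1.500 - (3)·1.714) / (9) = -0.905
  y = (-7 - (3)·1.333 - (-4)·1.714) / (10) = -0.414
  z = (9 - (-3)·1.333 - (-1)·-1.500) / (7) = 1.643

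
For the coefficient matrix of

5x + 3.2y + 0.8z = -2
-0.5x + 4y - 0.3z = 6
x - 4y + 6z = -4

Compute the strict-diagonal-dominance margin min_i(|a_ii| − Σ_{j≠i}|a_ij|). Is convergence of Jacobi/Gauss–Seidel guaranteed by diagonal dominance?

row 1: |5| − (3.2+0.8) = 1
row 2: |4| − (0.5+0.3) = 3.2
row 3: |6| − (1+4) = 1
minimum over rows = 1 → strictly diagonally dominant (convergence guaranteed)

1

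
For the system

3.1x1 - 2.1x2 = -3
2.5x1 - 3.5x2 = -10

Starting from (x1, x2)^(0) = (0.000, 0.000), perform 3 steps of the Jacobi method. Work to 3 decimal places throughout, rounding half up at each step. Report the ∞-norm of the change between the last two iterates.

1.383

Iteration 1:
  x1 = (-3 - (-2.1)·0.000) / (3.1) = -0.968
  x2 = (-10 - (2.5)·0.000) / (-3.5) = 2.857
Iteration 2:
  x1 = (-3 - (-2.1)·2.857) / (3.1) = 0.968
  x2 = (-10 - (2.5)·-0.968) / (-3.5) = 2.166
Iteration 3:
  x1 = (-3 - (-2.1)·2.166) / (3.1) = 0.500
  x2 = (-10 - (2.5)·0.968) / (-3.5) = 3.549
Change: (-0.468, 1.383) → max |·| = 1.383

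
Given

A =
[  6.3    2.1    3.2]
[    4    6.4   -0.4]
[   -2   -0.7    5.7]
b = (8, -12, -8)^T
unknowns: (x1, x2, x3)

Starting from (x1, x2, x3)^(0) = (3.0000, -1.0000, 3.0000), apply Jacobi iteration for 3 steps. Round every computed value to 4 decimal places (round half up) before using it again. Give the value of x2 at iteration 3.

-3.6746

Iteration 1:
  x1 = (8 - (2.1)·-1.0000 - (3.2)·3.0000) / (6.3) = 0.0794
  x2 = (-12 - (4)·3.0000 - (-0.4)·3.0000) / (6.4) = -3.5625
  x3 = (-8 - (-2)·3.0000 - (-0.7)·-1.0000) / (5.7) = -0.4737
Iteration 2:
  x1 = (8 - (2.1)·-3.5625 - (3.2)·-0.4737) / (6.3) = 2.6980
  x2 = (-12 - (4)·0.0794 - (-0.4)·-0.4737) / (6.4) = -1.9542
  x3 = (-8 - (-2)·0.0794 - (-0.7)·-3.5625) / (5.7) = -1.8131
Iteration 3:
  x1 = (8 - (2.1)·-1.9542 - (3.2)·-1.8131) / (6.3) = 2.8422
  x2 = (-12 - (4)·2.6980 - (-0.4)·-1.8131) / (6.4) = -3.6746
  x3 = (-8 - (-2)·2.6980 - (-0.7)·-1.9542) / (5.7) = -0.6968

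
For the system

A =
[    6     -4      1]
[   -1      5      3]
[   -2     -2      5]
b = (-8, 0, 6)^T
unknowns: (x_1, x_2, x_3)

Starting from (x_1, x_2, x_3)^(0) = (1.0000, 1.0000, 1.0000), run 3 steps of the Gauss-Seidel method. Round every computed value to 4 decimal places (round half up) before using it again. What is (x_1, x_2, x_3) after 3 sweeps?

(-1.8383, -0.4489, 0.2851)

Iteration 1:
  x_1 = (-8 - (-4)·1.0000 - (1)·1.0000) / (6) = -0.8333
  x_2 = (0 - (-1)·-0.8333 - (3)·1.0000) / (5) = -0.7667
  x_3 = (6 - (-2)·-0.8333 - (-2)·-0.7667) / (5) = 0.5600
Iteration 2:
  x_1 = (-8 - (-4)·-0.7667 - (1)·0.5600) / (6) = -1.9378
  x_2 = (0 - (-1)·-1.9378 - (3)·0.5600) / (5) = -0.7236
  x_3 = (6 - (-2)·-1.9378 - (-2)·-0.7236) / (5) = 0.1354
Iteration 3:
  x_1 = (-8 - (-4)·-0.7236 - (1)·0.1354) / (6) = -1.8383
  x_2 = (0 - (-1)·-1.8383 - (3)·0.1354) / (5) = -0.4489
  x_3 = (6 - (-2)·-1.8383 - (-2)·-0.4489) / (5) = 0.2851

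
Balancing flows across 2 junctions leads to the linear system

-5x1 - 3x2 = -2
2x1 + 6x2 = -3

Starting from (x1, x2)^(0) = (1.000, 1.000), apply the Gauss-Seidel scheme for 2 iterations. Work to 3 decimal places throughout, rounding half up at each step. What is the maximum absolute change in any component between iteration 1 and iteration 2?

0.860

Iteration 1:
  x1 = (-2 - (-3)·1.000) / (-5) = -0.200
  x2 = (-3 - (2)·-0.200) / (6) = -0.433
Iteration 2:
  x1 = (-2 - (-3)·-0.433) / (-5) = 0.660
  x2 = (-3 - (2)·0.660) / (6) = -0.720
Change: (0.860, -0.287) → max |·| = 0.860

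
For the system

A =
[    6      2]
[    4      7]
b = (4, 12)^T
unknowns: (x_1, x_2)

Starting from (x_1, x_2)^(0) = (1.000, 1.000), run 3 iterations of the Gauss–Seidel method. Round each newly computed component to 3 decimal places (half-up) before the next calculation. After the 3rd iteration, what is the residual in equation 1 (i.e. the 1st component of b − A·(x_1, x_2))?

Iteration 1:
  x_1 = (4 - (2)·1.000) / (6) = 0.333
  x_2 = (12 - (4)·0.333) / (7) = 1.524
Iteration 2:
  x_1 = (4 - (2)·1.524) / (6) = 0.159
  x_2 = (12 - (4)·0.159) / (7) = 1.623
Iteration 3:
  x_1 = (4 - (2)·1.623) / (6) = 0.126
  x_2 = (12 - (4)·0.126) / (7) = 1.642
Residual b − A·x = (-0.040, 0.002)

-0.040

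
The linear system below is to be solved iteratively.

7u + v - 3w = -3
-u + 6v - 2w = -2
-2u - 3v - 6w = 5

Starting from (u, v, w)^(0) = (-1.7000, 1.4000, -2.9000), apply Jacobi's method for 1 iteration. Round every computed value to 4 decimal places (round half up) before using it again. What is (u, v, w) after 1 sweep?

Iteration 1:
  u = (-3 - (1)·1.4000 - (-3)·-2.9000) / (7) = -1.8714
  v = (-2 - (-1)·-1.7000 - (-2)·-2.9000) / (6) = -1.5833
  w = (5 - (-2)·-1.7000 - (-3)·1.4000) / (-6) = -0.9667

(-1.8714, -1.5833, -0.9667)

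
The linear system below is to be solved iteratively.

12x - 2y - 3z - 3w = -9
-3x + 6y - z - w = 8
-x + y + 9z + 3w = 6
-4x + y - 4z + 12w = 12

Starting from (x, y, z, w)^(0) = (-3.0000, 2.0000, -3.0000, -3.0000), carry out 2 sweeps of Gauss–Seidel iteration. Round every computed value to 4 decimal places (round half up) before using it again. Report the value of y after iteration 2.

1.6191

Iteration 1:
  x = (-9 - (-2)·2.0000 - (-3)·-3.0000 - (-3)·-3.0000) / (12) = -1.9167
  y = (8 - (-3)·-1.9167 - (-1)·-3.0000 - (-1)·-3.0000) / (6) = -0.6250
  z = (6 - (-1)·-1.9167 - (1)·-0.6250 - (3)·-3.0000) / (9) = 1.5231
  w = (12 - (-4)·-1.9167 - (1)·-0.6250 - (-4)·1.5231) / (12) = 0.9209
Iteration 2:
  x = (-9 - (-2)·-0.6250 - (-3)·1.5231 - (-3)·0.9209) / (12) = -0.2432
  y = (8 - (-3)·-0.2432 - (-1)·1.5231 - (-1)·0.9209) / (6) = 1.6191
  z = (6 - (-1)·-0.2432 - (1)·1.6191 - (3)·0.9209) / (9) = 0.1528
  w = (12 - (-4)·-0.2432 - (1)·1.6191 - (-4)·0.1528) / (12) = 0.8349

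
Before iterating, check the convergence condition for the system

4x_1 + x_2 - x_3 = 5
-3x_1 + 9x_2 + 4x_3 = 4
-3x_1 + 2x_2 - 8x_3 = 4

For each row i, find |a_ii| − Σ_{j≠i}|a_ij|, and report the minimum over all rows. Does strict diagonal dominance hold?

row 1: |4| − (1+1) = 2
row 2: |9| − (3+4) = 2
row 3: |-8| − (3+2) = 3
minimum over rows = 2 → strictly diagonally dominant (convergence guaranteed)

2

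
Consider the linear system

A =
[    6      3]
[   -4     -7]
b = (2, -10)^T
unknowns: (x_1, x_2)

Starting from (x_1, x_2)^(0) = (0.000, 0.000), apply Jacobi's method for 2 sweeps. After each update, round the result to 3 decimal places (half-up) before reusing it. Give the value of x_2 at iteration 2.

Iteration 1:
  x_1 = (2 - (3)·0.000) / (6) = 0.333
  x_2 = (-10 - (-4)·0.000) / (-7) = 1.429
Iteration 2:
  x_1 = (2 - (3)·1.429) / (6) = -0.381
  x_2 = (-10 - (-4)·0.333) / (-7) = 1.238

1.238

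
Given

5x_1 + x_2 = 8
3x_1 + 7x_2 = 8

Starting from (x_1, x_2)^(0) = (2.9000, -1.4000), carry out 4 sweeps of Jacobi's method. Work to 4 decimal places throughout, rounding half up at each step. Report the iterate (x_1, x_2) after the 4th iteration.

Iteration 1:
  x_1 = (8 - (1)·-1.4000) / (5) = 1.8800
  x_2 = (8 - (3)·2.9000) / (7) = -0.1000
Iteration 2:
  x_1 = (8 - (1)·-0.1000) / (5) = 1.6200
  x_2 = (8 - (3)·1.8800) / (7) = 0.3371
Iteration 3:
  x_1 = (8 - (1)·0.3371) / (5) = 1.5326
  x_2 = (8 - (3)·1.6200) / (7) = 0.4486
Iteration 4:
  x_1 = (8 - (1)·0.4486) / (5) = 1.5103
  x_2 = (8 - (3)·1.5326) / (7) = 0.4860

(1.5103, 0.4860)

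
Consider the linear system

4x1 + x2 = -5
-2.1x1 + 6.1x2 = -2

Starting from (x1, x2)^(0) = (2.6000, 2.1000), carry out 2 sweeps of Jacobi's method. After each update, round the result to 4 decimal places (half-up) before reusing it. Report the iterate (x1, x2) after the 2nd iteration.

(-1.3918, -0.9389)

Iteration 1:
  x1 = (-5 - (1)·2.1000) / (4) = -1.7750
  x2 = (-2 - (-2.1)·2.6000) / (6.1) = 0.5672
Iteration 2:
  x1 = (-5 - (1)·0.5672) / (4) = -1.3918
  x2 = (-2 - (-2.1)·-1.7750) / (6.1) = -0.9389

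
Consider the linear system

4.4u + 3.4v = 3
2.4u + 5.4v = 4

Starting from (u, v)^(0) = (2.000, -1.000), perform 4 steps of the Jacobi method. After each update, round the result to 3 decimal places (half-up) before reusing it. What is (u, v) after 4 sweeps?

Iteration 1:
  u = (3 - (3.4)·-1.000) / (4.4) = 1.455
  v = (4 - (2.4)·2.000) / (5.4) = -0.148
Iteration 2:
  u = (3 - (3.4)·-0.148) / (4.4) = 0.796
  v = (4 - (2.4)·1.455) / (5.4) = 0.094
Iteration 3:
  u = (3 - (3.4)·0.094) / (4.4) = 0.609
  v = (4 - (2.4)·0.796) / (5.4) = 0.387
Iteration 4:
  u = (3 - (3.4)·0.387) / (4.4) = 0.383
  v = (4 - (2.4)·0.609) / (5.4) = 0.470

(0.383, 0.470)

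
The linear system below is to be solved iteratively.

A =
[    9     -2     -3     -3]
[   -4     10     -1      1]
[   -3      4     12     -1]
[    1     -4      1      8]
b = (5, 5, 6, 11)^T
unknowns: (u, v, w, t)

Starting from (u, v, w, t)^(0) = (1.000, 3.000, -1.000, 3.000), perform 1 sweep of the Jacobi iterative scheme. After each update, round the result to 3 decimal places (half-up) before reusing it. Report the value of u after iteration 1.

Iteration 1:
  u = (5 - (-2)·3.000 - (-3)·-1.000 - (-3)·3.000) / (9) = 1.889
  v = (5 - (-4)·1.000 - (-1)·-1.000 - (1)·3.000) / (10) = 0.500
  w = (6 - (-3)·1.000 - (4)·3.000 - (-1)·3.000) / (12) = 0.000
  t = (11 - (1)·1.000 - (-4)·3.000 - (1)·-1.000) / (8) = 2.875

1.889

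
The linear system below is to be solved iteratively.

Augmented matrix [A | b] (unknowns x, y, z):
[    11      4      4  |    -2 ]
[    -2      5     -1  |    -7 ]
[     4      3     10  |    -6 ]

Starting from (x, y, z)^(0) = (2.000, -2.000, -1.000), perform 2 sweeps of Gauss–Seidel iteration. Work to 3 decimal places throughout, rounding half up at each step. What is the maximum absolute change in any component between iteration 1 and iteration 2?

Iteration 1:
  x = (-2 - (4)·-2.000 - (4)·-1.000) / (11) = 0.909
  y = (-7 - (-2)·0.909 - (-1)·-1.000) / (5) = -1.236
  z = (-6 - (4)·0.909 - (3)·-1.236) / (10) = -0.593
Iteration 2:
  x = (-2 - (4)·-1.236 - (4)·-0.593) / (11) = 0.483
  y = (-7 - (-2)·0.483 - (-1)·-0.593) / (5) = -1.325
  z = (-6 - (4)·0.483 - (3)·-1.325) / (10) = -0.396
Change: (-0.426, -0.089, 0.197) → max |·| = 0.426

0.426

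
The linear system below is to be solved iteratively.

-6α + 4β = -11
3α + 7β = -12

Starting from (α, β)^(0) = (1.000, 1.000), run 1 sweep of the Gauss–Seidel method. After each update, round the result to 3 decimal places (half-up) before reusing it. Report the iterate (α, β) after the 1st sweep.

(2.500, -2.786)

Iteration 1:
  α = (-11 - (4)·1.000) / (-6) = 2.500
  β = (-12 - (3)·2.500) / (7) = -2.786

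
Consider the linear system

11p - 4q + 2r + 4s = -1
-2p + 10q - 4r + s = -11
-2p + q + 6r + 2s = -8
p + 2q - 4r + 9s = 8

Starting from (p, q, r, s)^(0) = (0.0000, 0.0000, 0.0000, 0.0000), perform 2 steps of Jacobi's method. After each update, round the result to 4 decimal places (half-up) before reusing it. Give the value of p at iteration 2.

-0.5717

Iteration 1:
  p = (-1 - (-4)·0.0000 - (2)·0.0000 - (4)·0.0000) / (11) = -0.0909
  q = (-11 - (-2)·0.0000 - (-4)·0.0000 - (1)·0.0000) / (10) = -1.1000
  r = (-8 - (-2)·0.0000 - (1)·0.0000 - (2)·0.0000) / (6) = -1.3333
  s = (8 - (1)·0.0000 - (2)·0.0000 - (-4)·0.0000) / (9) = 0.8889
Iteration 2:
  p = (-1 - (-4)·-1.1000 - (2)·-1.3333 - (4)·0.8889) / (11) = -0.5717
  q = (-11 - (-2)·-0.0909 - (-4)·-1.3333 - (1)·0.8889) / (10) = -1.7404
  r = (-8 - (-2)·-0.0909 - (1)·-1.1000 - (2)·0.8889) / (6) = -1.4766
  s = (8 - (1)·-0.0909 - (2)·-1.1000 - (-4)·-1.3333) / (9) = 0.5509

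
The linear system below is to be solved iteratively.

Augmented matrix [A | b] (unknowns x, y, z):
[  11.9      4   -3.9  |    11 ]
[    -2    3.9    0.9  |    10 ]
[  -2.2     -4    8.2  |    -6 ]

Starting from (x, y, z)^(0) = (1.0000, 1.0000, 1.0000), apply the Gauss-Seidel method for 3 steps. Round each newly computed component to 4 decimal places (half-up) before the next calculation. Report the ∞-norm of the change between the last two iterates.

Iteration 1:
  x = (11 - (4)·1.0000 - (-3.9)·1.0000) / (11.9) = 0.9160
  y = (10 - (-2)·0.9160 - (0.9)·1.0000) / (3.9) = 2.8031
  z = (-6 - (-2.2)·0.9160 - (-4)·2.8031) / (8.2) = 0.8814
Iteration 2:
  x = (11 - (4)·2.8031 - (-3.9)·0.8814) / (11.9) = 0.2710
  y = (10 - (-2)·0.2710 - (0.9)·0.8814) / (3.9) = 2.4997
  z = (-6 - (-2.2)·0.2710 - (-4)·2.4997) / (8.2) = 0.5604
Iteration 3:
  x = (11 - (4)·2.4997 - (-3.9)·0.5604) / (11.9) = 0.2678
  y = (10 - (-2)·0.2678 - (0.9)·0.5604) / (3.9) = 2.5721
  z = (-6 - (-2.2)·0.2678 - (-4)·2.5721) / (8.2) = 0.5948
Change: (-0.0032, 0.0724, 0.0344) → max |·| = 0.0724

0.0724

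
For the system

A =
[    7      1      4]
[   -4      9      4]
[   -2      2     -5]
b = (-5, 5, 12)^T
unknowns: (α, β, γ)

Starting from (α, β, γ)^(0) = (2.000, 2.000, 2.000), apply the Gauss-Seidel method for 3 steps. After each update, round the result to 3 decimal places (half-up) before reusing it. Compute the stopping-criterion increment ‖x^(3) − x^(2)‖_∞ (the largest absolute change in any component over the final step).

0.492

Iteration 1:
  α = (-5 - (1)·2.000 - (4)·2.000) / (7) = -2.143
  β = (5 - (-4)·-2.143 - (4)·2.000) / (9) = -1.286
  γ = (12 - (-2)·-2.143 - (2)·-1.286) / (-5) = -2.057
Iteration 2:
  α = (-5 - (1)·-1.286 - (4)·-2.057) / (7) = 0.645
  β = (5 - (-4)·0.645 - (4)·-2.057) / (9) = 1.756
  γ = (12 - (-2)·0.645 - (2)·1.756) / (-5) = -1.956
Iteration 3:
  α = (-5 - (1)·1.756 - (4)·-1.956) / (7) = 0.153
  β = (5 - (-4)·0.153 - (4)·-1.956) / (9) = 1.493
  γ = (12 - (-2)·0.153 - (2)·1.493) / (-5) = -1.864
Change: (-0.492, -0.263, 0.092) → max |·| = 0.492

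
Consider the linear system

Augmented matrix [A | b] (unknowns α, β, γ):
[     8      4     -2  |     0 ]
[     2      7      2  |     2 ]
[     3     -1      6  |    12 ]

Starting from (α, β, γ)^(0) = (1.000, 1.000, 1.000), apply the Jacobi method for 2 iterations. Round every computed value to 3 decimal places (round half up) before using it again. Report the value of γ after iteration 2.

Iteration 1:
  α = (0 - (4)·1.000 - (-2)·1.000) / (8) = -0.250
  β = (2 - (2)·1.000 - (2)·1.000) / (7) = -0.286
  γ = (12 - (3)·1.000 - (-1)·1.000) / (6) = 1.667
Iteration 2:
  α = (0 - (4)·-0.286 - (-2)·1.667) / (8) = 0.560
  β = (2 - (2)·-0.250 - (2)·1.667) / (7) = -0.119
  γ = (12 - (3)·-0.250 - (-1)·-0.286) / (6) = 2.077

2.077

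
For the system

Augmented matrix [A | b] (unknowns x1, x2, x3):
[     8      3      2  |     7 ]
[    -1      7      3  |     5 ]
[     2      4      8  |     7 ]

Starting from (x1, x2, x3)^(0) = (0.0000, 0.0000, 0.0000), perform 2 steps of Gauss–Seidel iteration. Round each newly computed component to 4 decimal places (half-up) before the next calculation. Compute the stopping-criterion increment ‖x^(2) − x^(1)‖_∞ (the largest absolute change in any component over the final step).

0.3739

Iteration 1:
  x1 = (7 - (3)·0.0000 - (2)·0.0000) / (8) = 0.8750
  x2 = (5 - (-1)·0.8750 - (3)·0.0000) / (7) = 0.8393
  x3 = (7 - (2)·0.8750 - (4)·0.8393) / (8) = 0.2366
Iteration 2:
  x1 = (7 - (3)·0.8393 - (2)·0.2366) / (8) = 0.5011
  x2 = (5 - (-1)·0.5011 - (3)·0.2366) / (7) = 0.6845
  x3 = (7 - (2)·0.5011 - (4)·0.6845) / (8) = 0.4075
Change: (-0.3739, -0.1548, 0.1709) → max |·| = 0.3739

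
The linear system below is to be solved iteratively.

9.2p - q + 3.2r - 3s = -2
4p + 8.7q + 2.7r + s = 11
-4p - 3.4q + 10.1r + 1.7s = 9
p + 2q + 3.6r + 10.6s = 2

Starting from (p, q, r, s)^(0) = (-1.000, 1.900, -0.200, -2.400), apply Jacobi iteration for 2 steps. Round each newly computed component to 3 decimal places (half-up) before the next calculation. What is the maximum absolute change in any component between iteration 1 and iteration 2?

0.941

Iteration 1:
  p = (-2 - (-1)·1.900 - (3.2)·-0.200 - (-3)·-2.400) / (9.2) = -0.724
  q = (11 - (4)·-1.000 - (2.7)·-0.200 - (1)·-2.400) / (8.7) = 2.062
  r = (9 - (-4)·-1.000 - (-3.4)·1.900 - (1.7)·-2.400) / (10.1) = 1.539
  s = (2 - (1)·-1.000 - (2)·1.900 - (3.6)·-0.200) / (10.6) = -0.008
Iteration 2:
  p = (-2 - (-1)·2.062 - (3.2)·1.539 - (-3)·-0.008) / (9.2) = -0.531
  q = (11 - (4)·-0.724 - (2.7)·1.539 - (1)·-0.008) / (8.7) = 1.121
  r = (9 - (-4)·-0.724 - (-3.4)·2.062 - (1.7)·-0.008) / (10.1) = 1.300
  s = (2 - (1)·-0.724 - (2)·2.062 - (3.6)·1.539) / (10.6) = -0.655
Change: (0.193, -0.941, -0.239, -0.647) → max |·| = 0.941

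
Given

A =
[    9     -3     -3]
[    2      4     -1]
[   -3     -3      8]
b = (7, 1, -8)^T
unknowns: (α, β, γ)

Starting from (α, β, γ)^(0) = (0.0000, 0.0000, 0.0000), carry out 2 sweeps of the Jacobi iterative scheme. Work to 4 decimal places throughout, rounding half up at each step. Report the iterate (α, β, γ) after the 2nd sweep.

Iteration 1:
  α = (7 - (-3)·0.0000 - (-3)·0.0000) / (9) = 0.7778
  β = (1 - (2)·0.0000 - (-1)·0.0000) / (4) = 0.2500
  γ = (-8 - (-3)·0.0000 - (-3)·0.0000) / (8) = -1.0000
Iteration 2:
  α = (7 - (-3)·0.2500 - (-3)·-1.0000) / (9) = 0.5278
  β = (1 - (2)·0.7778 - (-1)·-1.0000) / (4) = -0.3889
  γ = (-8 - (-3)·0.7778 - (-3)·0.2500) / (8) = -0.6146

(0.5278, -0.3889, -0.6146)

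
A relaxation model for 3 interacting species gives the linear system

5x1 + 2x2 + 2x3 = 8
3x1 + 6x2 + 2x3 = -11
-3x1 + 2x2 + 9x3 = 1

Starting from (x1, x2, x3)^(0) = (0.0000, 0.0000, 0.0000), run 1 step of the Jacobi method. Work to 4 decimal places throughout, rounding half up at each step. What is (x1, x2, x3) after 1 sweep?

Iteration 1:
  x1 = (8 - (2)·0.0000 - (2)·0.0000) / (5) = 1.6000
  x2 = (-11 - (3)·0.0000 - (2)·0.0000) / (6) = -1.8333
  x3 = (1 - (-3)·0.0000 - (2)·0.0000) / (9) = 0.1111

(1.6000, -1.8333, 0.1111)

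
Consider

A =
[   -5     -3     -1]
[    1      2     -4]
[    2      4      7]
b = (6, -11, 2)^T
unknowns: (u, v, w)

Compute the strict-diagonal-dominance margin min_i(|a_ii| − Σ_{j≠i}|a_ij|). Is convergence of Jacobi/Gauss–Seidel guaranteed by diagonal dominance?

-3

row 1: |-5| − (3+1) = 1
row 2: |2| − (1+4) = -3
row 3: |7| − (2+4) = 1
minimum over rows = -3 → not strictly diagonally dominant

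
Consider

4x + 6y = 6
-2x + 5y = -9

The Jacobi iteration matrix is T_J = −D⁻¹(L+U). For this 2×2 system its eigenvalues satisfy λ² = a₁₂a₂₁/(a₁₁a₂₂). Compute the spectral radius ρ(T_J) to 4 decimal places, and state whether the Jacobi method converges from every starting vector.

0.7746

a₁₂a₂₁/(a₁₁a₂₂) = (6)·(-2) / ((4)·(5)) = -0.600000
ρ = √|-0.600000| = √0.600000 = 0.7746
ρ < 1, so Jacobi converges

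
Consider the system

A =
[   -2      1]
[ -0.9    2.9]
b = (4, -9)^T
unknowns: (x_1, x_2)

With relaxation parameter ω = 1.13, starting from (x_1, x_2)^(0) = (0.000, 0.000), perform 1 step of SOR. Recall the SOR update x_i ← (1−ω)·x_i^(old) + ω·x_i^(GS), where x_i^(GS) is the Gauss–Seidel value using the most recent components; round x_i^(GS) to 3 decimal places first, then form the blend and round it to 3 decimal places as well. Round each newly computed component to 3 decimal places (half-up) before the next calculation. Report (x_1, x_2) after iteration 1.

(-2.260, -4.300)

Iteration 1:
  x_1: GS value = (4 - (1)·0.000) / (-2) = -2.000;  x_1 ← (1−ω)·0.000 + ω·-2.000 = -2.260
  x_2: GS value = (-9 - (-0.9)·-2.260) / (2.9) = -3.805;  x_2 ← (1−ω)·0.000 + ω·-3.805 = -4.300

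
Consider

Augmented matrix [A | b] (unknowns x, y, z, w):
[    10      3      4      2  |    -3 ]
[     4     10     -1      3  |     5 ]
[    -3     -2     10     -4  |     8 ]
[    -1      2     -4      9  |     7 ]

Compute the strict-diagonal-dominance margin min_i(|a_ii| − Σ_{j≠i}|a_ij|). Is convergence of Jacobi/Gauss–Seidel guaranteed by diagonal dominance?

row 1: |10| − (3+4+2) = 1
row 2: |10| − (4+1+3) = 2
row 3: |10| − (3+2+4) = 1
row 4: |9| − (1+2+4) = 2
minimum over rows = 1 → strictly diagonally dominant (convergence guaranteed)

1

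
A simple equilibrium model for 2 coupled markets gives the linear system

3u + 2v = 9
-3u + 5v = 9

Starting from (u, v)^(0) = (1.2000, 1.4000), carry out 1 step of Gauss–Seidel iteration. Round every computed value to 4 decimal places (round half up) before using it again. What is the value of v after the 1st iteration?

Iteration 1:
  u = (9 - (2)·1.4000) / (3) = 2.0667
  v = (9 - (-3)·2.0667) / (5) = 3.0400

3.0400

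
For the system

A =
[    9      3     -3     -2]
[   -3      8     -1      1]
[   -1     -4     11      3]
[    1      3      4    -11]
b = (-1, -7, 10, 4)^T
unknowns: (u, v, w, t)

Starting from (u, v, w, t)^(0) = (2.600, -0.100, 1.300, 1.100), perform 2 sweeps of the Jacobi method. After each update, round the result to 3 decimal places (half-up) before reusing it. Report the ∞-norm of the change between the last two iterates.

Iteration 1:
  u = (-1 - (3)·-0.100 - (-3)·1.300 - (-2)·1.100) / (9) = 0.600
  v = (-7 - (-3)·2.600 - (-1)·1.300 - (1)·1.100) / (8) = 0.125
  w = (10 - (-1)·2.600 - (-4)·-0.100 - (3)·1.100) / (11) = 0.809
  t = (4 - (1)·2.600 - (3)·-0.100 - (4)·1.300) / (-11) = 0.318
Iteration 2:
  u = (-1 - (3)·0.125 - (-3)·0.809 - (-2)·0.318) / (9) = 0.188
  v = (-7 - (-3)·0.600 - (-1)·0.809 - (1)·0.318) / (8) = -0.589
  w = (10 - (-1)·0.600 - (-4)·0.125 - (3)·0.318) / (11) = 0.922
  t = (4 - (1)·0.600 - (3)·0.125 - (4)·0.809) / (-11) = 0.019
Change: (-0.412, -0.714, 0.113, -0.299) → max |·| = 0.714

0.714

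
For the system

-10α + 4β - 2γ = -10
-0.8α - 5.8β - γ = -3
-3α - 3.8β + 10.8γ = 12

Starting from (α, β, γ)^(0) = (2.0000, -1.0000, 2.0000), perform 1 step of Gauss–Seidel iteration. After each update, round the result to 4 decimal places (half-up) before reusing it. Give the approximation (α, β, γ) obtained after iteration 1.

Iteration 1:
  α = (-10 - (4)·-1.0000 - (-2)·2.0000) / (-10) = 0.2000
  β = (-3 - (-0.8)·0.2000 - (-1)·2.0000) / (-5.8) = 0.1448
  γ = (12 - (-3)·0.2000 - (-3.8)·0.1448) / (10.8) = 1.2176

(0.2000, 0.1448, 1.2176)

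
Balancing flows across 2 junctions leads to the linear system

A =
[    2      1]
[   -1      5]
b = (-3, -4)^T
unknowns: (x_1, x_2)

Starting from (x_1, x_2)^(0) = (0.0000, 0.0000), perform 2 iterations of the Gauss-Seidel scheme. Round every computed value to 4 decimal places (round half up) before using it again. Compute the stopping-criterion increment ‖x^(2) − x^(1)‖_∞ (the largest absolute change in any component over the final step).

0.5500

Iteration 1:
  x_1 = (-3 - (1)·0.0000) / (2) = -1.5000
  x_2 = (-4 - (-1)·-1.5000) / (5) = -1.1000
Iteration 2:
  x_1 = (-3 - (1)·-1.1000) / (2) = -0.9500
  x_2 = (-4 - (-1)·-0.9500) / (5) = -0.9900
Change: (0.5500, 0.1100) → max |·| = 0.5500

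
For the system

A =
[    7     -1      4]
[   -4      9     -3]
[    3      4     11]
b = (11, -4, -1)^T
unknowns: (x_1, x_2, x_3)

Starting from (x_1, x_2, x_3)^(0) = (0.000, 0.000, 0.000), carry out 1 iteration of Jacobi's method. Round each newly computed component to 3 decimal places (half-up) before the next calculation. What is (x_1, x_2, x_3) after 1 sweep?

(1.571, -0.444, -0.091)

Iteration 1:
  x_1 = (11 - (-1)·0.000 - (4)·0.000) / (7) = 1.571
  x_2 = (-4 - (-4)·0.000 - (-3)·0.000) / (9) = -0.444
  x_3 = (-1 - (3)·0.000 - (4)·0.000) / (11) = -0.091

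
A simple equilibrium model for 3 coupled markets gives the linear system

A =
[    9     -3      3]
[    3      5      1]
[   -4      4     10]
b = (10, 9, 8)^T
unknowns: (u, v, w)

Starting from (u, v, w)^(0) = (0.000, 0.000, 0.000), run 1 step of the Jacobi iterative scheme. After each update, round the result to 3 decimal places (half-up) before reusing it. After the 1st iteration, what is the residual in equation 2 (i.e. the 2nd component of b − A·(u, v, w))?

Iteration 1:
  u = (10 - (-3)·0.000 - (3)·0.000) / (9) = 1.111
  v = (9 - (3)·0.000 - (1)·0.000) / (5) = 1.800
  w = (8 - (-4)·0.000 - (4)·0.000) / (10) = 0.800
Residual b − A·x = (3.001, -4.133, -2.756)

-4.133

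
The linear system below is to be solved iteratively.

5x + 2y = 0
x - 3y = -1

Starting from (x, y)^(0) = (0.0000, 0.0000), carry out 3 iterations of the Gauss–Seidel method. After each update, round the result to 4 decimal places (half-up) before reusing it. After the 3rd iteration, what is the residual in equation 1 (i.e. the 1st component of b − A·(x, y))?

Iteration 1:
  x = (0 - (2)·0.0000) / (5) = 0.0000
  y = (-1 - (1)·0.0000) / (-3) = 0.3333
Iteration 2:
  x = (0 - (2)·0.3333) / (5) = -0.1333
  y = (-1 - (1)·-0.1333) / (-3) = 0.2889
Iteration 3:
  x = (0 - (2)·0.2889) / (5) = -0.1156
  y = (-1 - (1)·-0.1156) / (-3) = 0.2948
Residual b − A·x = (-0.0116, 0.0000)

-0.0116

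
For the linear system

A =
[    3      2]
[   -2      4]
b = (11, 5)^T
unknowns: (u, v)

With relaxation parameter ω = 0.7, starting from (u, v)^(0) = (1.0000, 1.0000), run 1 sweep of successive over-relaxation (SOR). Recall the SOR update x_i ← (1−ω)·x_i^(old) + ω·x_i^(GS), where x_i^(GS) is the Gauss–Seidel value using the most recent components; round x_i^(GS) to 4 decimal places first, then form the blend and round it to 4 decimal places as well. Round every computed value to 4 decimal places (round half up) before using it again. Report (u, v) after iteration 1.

Iteration 1:
  u: GS value = (11 - (2)·1.0000) / (3) = 3.0000;  u ← (1−ω)·1.0000 + ω·3.0000 = 2.4000
  v: GS value = (5 - (-2)·2.4000) / (4) = 2.4500;  v ← (1−ω)·1.0000 + ω·2.4500 = 2.0150

(2.4000, 2.0150)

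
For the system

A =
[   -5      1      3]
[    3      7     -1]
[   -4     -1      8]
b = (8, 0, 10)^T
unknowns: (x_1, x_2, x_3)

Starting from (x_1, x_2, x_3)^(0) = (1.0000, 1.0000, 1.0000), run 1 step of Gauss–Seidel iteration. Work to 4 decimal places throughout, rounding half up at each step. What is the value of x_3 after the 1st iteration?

0.9107

Iteration 1:
  x_1 = (8 - (1)·1.0000 - (3)·1.0000) / (-5) = -0.8000
  x_2 = (0 - (3)·-0.8000 - (-1)·1.0000) / (7) = 0.4857
  x_3 = (10 - (-4)·-0.8000 - (-1)·0.4857) / (8) = 0.9107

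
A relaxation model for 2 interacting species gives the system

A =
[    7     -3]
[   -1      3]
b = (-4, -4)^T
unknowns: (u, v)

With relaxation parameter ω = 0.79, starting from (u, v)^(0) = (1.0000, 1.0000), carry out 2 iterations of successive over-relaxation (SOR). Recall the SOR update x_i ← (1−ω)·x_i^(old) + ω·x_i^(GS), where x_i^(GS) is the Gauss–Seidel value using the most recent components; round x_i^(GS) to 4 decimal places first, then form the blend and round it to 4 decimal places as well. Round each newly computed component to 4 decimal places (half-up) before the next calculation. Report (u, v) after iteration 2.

(-0.7079, -1.4115)

Iteration 1:
  u: GS value = (-4 - (-3)·1.0000) / (7) = -0.1429;  u ← (1−ω)·1.0000 + ω·-0.1429 = 0.0971
  v: GS value = (-4 - (-1)·0.0971) / (3) = -1.3010;  v ← (1−ω)·1.0000 + ω·-1.3010 = -0.8178
Iteration 2:
  u: GS value = (-4 - (-3)·-0.8178) / (7) = -0.9219;  u ← (1−ω)·0.0971 + ω·-0.9219 = -0.7079
  v: GS value = (-4 - (-1)·-0.7079) / (3) = -1.5693;  v ← (1−ω)·-0.8178 + ω·-1.5693 = -1.4115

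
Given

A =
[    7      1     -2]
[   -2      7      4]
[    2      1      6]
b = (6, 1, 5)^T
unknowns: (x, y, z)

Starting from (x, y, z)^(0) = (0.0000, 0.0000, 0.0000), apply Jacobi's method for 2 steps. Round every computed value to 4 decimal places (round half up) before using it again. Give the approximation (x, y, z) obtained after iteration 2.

Iteration 1:
  x = (6 - (1)·0.0000 - (-2)·0.0000) / (7) = 0.8571
  y = (1 - (-2)·0.0000 - (4)·0.0000) / (7) = 0.1429
  z = (5 - (2)·0.0000 - (1)·0.0000) / (6) = 0.8333
Iteration 2:
  x = (6 - (1)·0.1429 - (-2)·0.8333) / (7) = 1.0748
  y = (1 - (-2)·0.8571 - (4)·0.8333) / (7) = -0.0884
  z = (5 - (2)·0.8571 - (1)·0.1429) / (6) = 0.5238

(1.0748, -0.0884, 0.5238)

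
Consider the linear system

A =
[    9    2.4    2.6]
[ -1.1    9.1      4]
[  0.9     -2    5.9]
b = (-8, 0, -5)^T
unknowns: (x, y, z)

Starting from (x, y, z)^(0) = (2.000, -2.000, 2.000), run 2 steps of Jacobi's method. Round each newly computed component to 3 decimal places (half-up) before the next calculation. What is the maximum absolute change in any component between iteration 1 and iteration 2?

1.329

Iteration 1:
  x = (-8 - (2.4)·-2.000 - (2.6)·2.000) / (9) = -0.933
  y = (0 - (-1.1)·2.000 - (4)·2.000) / (9.1) = -0.637
  z = (-5 - (0.9)·2.000 - (-2)·-2.000) / (5.9) = -1.831
Iteration 2:
  x = (-8 - (2.4)·-0.637 - (2.6)·-1.831) / (9) = -0.190
  y = (0 - (-1.1)·-0.933 - (4)·-1.831) / (9.1) = 0.692
  z = (-5 - (0.9)·-0.933 - (-2)·-0.637) / (5.9) = -0.921
Change: (0.743, 1.329, 0.910) → max |·| = 1.329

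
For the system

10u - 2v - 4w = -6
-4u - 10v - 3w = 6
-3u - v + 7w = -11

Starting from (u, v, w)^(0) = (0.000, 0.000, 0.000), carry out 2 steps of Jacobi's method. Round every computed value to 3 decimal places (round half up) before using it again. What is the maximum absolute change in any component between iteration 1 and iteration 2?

0.748

Iteration 1:
  u = (-6 - (-2)·0.000 - (-4)·0.000) / (10) = -0.600
  v = (6 - (-4)·0.000 - (-3)·0.000) / (-10) = -0.600
  w = (-11 - (-3)·0.000 - (-1)·0.000) / (7) = -1.571
Iteration 2:
  u = (-6 - (-2)·-0.600 - (-4)·-1.571) / (10) = -1.348
  v = (6 - (-4)·-0.600 - (-3)·-1.571) / (-10) = 0.111
  w = (-11 - (-3)·-0.600 - (-1)·-0.600) / (7) = -1.914
Change: (-0.748, 0.711, -0.343) → max |·| = 0.748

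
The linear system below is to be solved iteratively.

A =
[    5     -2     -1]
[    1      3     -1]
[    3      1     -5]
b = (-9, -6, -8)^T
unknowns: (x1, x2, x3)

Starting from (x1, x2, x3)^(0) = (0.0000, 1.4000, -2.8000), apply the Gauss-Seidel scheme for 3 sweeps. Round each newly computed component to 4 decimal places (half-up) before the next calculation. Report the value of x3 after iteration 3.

-0.0324

Iteration 1:
  x1 = (-9 - (-2)·1.4000 - (-1)·-2.8000) / (5) = -1.8000
  x2 = (-6 - (1)·-1.8000 - (-1)·-2.8000) / (3) = -2.3333
  x3 = (-8 - (3)·-1.8000 - (1)·-2.3333) / (-5) = 0.0533
Iteration 2:
  x1 = (-9 - (-2)·-2.3333 - (-1)·0.0533) / (5) = -2.7227
  x2 = (-6 - (1)·-2.7227 - (-1)·0.0533) / (3) = -1.0747
  x3 = (-8 - (3)·-2.7227 - (1)·-1.0747) / (-5) = -0.2486
Iteration 3:
  x1 = (-9 - (-2)·-1.0747 - (-1)·-0.2486) / (5) = -2.2796
  x2 = (-6 - (1)·-2.2796 - (-1)·-0.2486) / (3) = -1.3230
  x3 = (-8 - (3)·-2.2796 - (1)·-1.3230) / (-5) = -0.0324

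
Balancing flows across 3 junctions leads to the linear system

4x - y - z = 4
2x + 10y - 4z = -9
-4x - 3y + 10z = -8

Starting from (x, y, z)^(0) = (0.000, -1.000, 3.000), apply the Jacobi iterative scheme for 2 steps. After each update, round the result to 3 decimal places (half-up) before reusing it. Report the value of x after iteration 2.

Iteration 1:
  x = (4 - (-1)·-1.000 - (-1)·3.000) / (4) = 1.500
  y = (-9 - (2)·0.000 - (-4)·3.000) / (10) = 0.300
  z = (-8 - (-4)·0.000 - (-3)·-1.000) / (10) = -1.100
Iteration 2:
  x = (4 - (-1)·0.300 - (-1)·-1.100) / (4) = 0.800
  y = (-9 - (2)·1.500 - (-4)·-1.100) / (10) = -1.640
  z = (-8 - (-4)·1.500 - (-3)·0.300) / (10) = -0.110

0.800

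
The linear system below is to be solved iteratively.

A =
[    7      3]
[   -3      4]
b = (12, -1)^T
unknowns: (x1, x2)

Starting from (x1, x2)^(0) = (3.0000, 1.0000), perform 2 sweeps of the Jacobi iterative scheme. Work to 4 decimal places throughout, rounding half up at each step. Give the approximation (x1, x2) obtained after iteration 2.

Iteration 1:
  x1 = (12 - (3)·1.0000) / (7) = 1.2857
  x2 = (-1 - (-3)·3.0000) / (4) = 2.0000
Iteration 2:
  x1 = (12 - (3)·2.0000) / (7) = 0.8571
  x2 = (-1 - (-3)·1.2857) / (4) = 0.7143

(0.8571, 0.7143)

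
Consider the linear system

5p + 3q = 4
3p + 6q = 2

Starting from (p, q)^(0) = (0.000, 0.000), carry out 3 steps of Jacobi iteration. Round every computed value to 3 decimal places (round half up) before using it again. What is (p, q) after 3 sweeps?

Iteration 1:
  p = (4 - (3)·0.000) / (5) = 0.800
  q = (2 - (3)·0.000) / (6) = 0.333
Iteration 2:
  p = (4 - (3)·0.333) / (5) = 0.600
  q = (2 - (3)·0.800) / (6) = -0.067
Iteration 3:
  p = (4 - (3)·-0.067) / (5) = 0.840
  q = (2 - (3)·0.600) / (6) = 0.033

(0.840, 0.033)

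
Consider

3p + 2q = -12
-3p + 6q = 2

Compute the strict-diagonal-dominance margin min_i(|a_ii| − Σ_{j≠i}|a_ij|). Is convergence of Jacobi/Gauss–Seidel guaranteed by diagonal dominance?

1

row 1: |3| − (2) = 1
row 2: |6| − (3) = 3
minimum over rows = 1 → strictly diagonally dominant (convergence guaranteed)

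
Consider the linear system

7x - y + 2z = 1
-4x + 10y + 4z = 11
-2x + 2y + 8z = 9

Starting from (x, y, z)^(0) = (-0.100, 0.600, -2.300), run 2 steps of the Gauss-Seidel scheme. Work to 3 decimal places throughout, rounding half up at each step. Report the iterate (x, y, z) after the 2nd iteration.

(0.267, 0.906, 0.965)

Iteration 1:
  x = (1 - (-1)·0.600 - (2)·-2.300) / (7) = 0.886
  y = (11 - (-4)·0.886 - (4)·-2.300) / (10) = 2.374
  z = (9 - (-2)·0.886 - (2)·2.374) / (8) = 0.753
Iteration 2:
  x = (1 - (-1)·2.374 - (2)·0.753) / (7) = 0.267
  y = (11 - (-4)·0.267 - (4)·0.753) / (10) = 0.906
  z = (9 - (-2)·0.267 - (2)·0.906) / (8) = 0.965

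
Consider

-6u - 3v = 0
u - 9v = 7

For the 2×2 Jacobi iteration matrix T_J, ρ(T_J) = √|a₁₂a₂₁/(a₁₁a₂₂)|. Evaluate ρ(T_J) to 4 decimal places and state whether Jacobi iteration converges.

0.2357

a₁₂a₂₁/(a₁₁a₂₂) = (-3)·(1) / ((-6)·(-9)) = -0.055556
ρ = √|-0.055556| = √0.055556 = 0.2357
ρ < 1, so Jacobi converges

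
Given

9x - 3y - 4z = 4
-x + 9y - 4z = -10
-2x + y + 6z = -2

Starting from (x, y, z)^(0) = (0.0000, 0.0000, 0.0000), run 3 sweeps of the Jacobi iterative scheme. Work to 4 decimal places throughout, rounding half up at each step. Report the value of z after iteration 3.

-0.1564

Iteration 1:
  x = (4 - (-3)·0.0000 - (-4)·0.0000) / (9) = 0.4444
  y = (-10 - (-1)·0.0000 - (-4)·0.0000) / (9) = -1.1111
  z = (-2 - (-2)·0.0000 - (1)·0.0000) / (6) = -0.3333
Iteration 2:
  x = (4 - (-3)·-1.1111 - (-4)·-0.3333) / (9) = -0.0741
  y = (-10 - (-1)·0.4444 - (-4)·-0.3333) / (9) = -1.2099
  z = (-2 - (-2)·0.4444 - (1)·-1.1111) / (6) = 0.0000
Iteration 3:
  x = (4 - (-3)·-1.2099 - (-4)·0.0000) / (9) = 0.0411
  y = (-10 - (-1)·-0.0741 - (-4)·0.0000) / (9) = -1.1193
  z = (-2 - (-2)·-0.0741 - (1)·-1.2099) / (6) = -0.1564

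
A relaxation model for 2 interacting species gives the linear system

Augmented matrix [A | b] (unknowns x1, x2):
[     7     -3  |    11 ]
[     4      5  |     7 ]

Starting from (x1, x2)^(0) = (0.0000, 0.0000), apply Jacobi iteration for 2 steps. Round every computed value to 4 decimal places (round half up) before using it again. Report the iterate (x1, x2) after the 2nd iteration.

Iteration 1:
  x1 = (11 - (-3)·0.0000) / (7) = 1.5714
  x2 = (7 - (4)·0.0000) / (5) = 1.4000
Iteration 2:
  x1 = (11 - (-3)·1.4000) / (7) = 2.1714
  x2 = (7 - (4)·1.5714) / (5) = 0.1429

(2.1714, 0.1429)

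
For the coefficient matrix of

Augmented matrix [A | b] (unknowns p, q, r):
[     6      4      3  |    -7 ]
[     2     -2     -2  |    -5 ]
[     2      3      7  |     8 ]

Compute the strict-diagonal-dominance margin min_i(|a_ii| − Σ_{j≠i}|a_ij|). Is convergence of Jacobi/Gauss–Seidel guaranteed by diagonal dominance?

-2

row 1: |6| − (4+3) = -1
row 2: |-2| − (2+2) = -2
row 3: |7| − (2+3) = 2
minimum over rows = -2 → not strictly diagonally dominant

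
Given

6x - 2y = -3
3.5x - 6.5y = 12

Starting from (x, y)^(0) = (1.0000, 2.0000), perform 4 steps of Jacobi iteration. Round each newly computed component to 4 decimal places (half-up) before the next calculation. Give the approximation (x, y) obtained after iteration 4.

(-1.2834, -2.4307)

Iteration 1:
  x = (-3 - (-2)·2.0000) / (6) = 0.1667
  y = (12 - (3.5)·1.0000) / (-6.5) = -1.3077
Iteration 2:
  x = (-3 - (-2)·-1.3077) / (6) = -0.9359
  y = (12 - (3.5)·0.1667) / (-6.5) = -1.7564
Iteration 3:
  x = (-3 - (-2)·-1.7564) / (6) = -1.0855
  y = (12 - (3.5)·-0.9359) / (-6.5) = -2.3501
Iteration 4:
  x = (-3 - (-2)·-2.3501) / (6) = -1.2834
  y = (12 - (3.5)·-1.0855) / (-6.5) = -2.4307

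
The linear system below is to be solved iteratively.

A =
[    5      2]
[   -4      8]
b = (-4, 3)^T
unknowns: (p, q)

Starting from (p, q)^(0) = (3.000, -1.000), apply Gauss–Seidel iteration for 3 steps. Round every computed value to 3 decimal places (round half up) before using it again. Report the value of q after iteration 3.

-0.013

Iteration 1:
  p = (-4 - (2)·-1.000) / (5) = -0.400
  q = (3 - (-4)·-0.400) / (8) = 0.175
Iteration 2:
  p = (-4 - (2)·0.175) / (5) = -0.870
  q = (3 - (-4)·-0.870) / (8) = -0.060
Iteration 3:
  p = (-4 - (2)·-0.060) / (5) = -0.776
  q = (3 - (-4)·-0.776) / (8) = -0.013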